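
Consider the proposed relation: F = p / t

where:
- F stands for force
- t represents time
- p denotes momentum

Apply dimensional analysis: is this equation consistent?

Yes

F (force) has dimensions [L M T^-2].
t (time) has dimensions [T].
p (momentum) has dimensions [L M T^-1].

Left side: [L M T^-2]
Right side: [L M T^-2]

Both sides have the same dimensions, so the equation is dimensionally consistent.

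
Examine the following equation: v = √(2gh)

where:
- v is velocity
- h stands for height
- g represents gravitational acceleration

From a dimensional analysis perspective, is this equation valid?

Yes

v (velocity) has dimensions [L T^-1].
h (height) has dimensions [L].
g (gravitational acceleration) has dimensions [L T^-2].

Left side: [L T^-1]
Right side: [L T^-1]

Both sides have the same dimensions, so the equation is dimensionally consistent.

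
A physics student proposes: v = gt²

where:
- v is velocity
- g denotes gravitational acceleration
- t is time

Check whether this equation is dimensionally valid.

No

v (velocity) has dimensions [L T^-1].
g (gravitational acceleration) has dimensions [L T^-2].
t (time) has dimensions [T].

Left side: [L T^-1]
Right side: [L]

The two sides have different dimensions, so the equation is NOT dimensionally consistent.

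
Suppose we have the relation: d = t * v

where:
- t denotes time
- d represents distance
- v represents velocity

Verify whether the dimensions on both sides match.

Yes

t (time) has dimensions [T].
d (distance) has dimensions [L].
v (velocity) has dimensions [L T^-1].

Left side: [L]
Right side: [L]

Both sides have the same dimensions, so the equation is dimensionally consistent.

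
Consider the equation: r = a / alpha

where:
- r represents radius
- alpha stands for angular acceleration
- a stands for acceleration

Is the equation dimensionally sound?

Yes

r (radius) has dimensions [L].
alpha (angular acceleration) has dimensions [T^-2].
a (acceleration) has dimensions [L T^-2].

Left side: [L]
Right side: [L]

Both sides have the same dimensions, so the equation is dimensionally consistent.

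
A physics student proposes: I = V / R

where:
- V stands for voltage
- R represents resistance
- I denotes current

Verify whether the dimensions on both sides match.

Yes

V (voltage) has dimensions [I^-1 L^2 M T^-3].
R (resistance) has dimensions [I^-2 L^2 M T^-3].
I (current) has dimensions [I].

Left side: [I]
Right side: [I]

Both sides have the same dimensions, so the equation is dimensionally consistent.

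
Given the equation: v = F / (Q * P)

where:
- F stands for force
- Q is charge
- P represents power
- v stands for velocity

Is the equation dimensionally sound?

No

F (force) has dimensions [L M T^-2].
Q (charge) has dimensions [I T].
P (power) has dimensions [L^2 M T^-3].
v (velocity) has dimensions [L T^-1].

Left side: [L T^-1]
Right side: [I^-1 L^-1]

The two sides have different dimensions, so the equation is NOT dimensionally consistent.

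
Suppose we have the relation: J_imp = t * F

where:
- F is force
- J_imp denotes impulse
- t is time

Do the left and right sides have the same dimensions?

Yes

F (force) has dimensions [L M T^-2].
J_imp (impulse) has dimensions [L M T^-1].
t (time) has dimensions [T].

Left side: [L M T^-1]
Right side: [L M T^-1]

Both sides have the same dimensions, so the equation is dimensionally consistent.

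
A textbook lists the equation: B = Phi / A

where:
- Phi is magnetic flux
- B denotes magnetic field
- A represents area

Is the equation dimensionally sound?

Yes

Phi (magnetic flux) has dimensions [I^-1 L^2 M T^-2].
B (magnetic field) has dimensions [I^-1 M T^-2].
A (area) has dimensions [L^2].

Left side: [I^-1 M T^-2]
Right side: [I^-1 M T^-2]

Both sides have the same dimensions, so the equation is dimensionally consistent.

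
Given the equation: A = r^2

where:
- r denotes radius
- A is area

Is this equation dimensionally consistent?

Yes

r (radius) has dimensions [L].
A (area) has dimensions [L^2].

Left side: [L^2]
Right side: [L^2]

Both sides have the same dimensions, so the equation is dimensionally consistent.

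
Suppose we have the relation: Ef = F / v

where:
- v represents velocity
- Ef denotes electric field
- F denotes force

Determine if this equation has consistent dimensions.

No

v (velocity) has dimensions [L T^-1].
Ef (electric field) has dimensions [I^-1 L M T^-3].
F (force) has dimensions [L M T^-2].

Left side: [I^-1 L M T^-3]
Right side: [M T^-1]

The two sides have different dimensions, so the equation is NOT dimensionally consistent.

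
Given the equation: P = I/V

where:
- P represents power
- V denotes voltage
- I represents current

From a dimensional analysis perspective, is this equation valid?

No

P (power) has dimensions [L^2 M T^-3].
V (voltage) has dimensions [I^-1 L^2 M T^-3].
I (current) has dimensions [I].

Left side: [L^2 M T^-3]
Right side: [I^2 L^-2 M^-1 T^3]

The two sides have different dimensions, so the equation is NOT dimensionally consistent.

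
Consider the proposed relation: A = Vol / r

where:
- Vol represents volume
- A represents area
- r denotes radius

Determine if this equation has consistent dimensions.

Yes

Vol (volume) has dimensions [L^3].
A (area) has dimensions [L^2].
r (radius) has dimensions [L].

Left side: [L^2]
Right side: [L^2]

Both sides have the same dimensions, so the equation is dimensionally consistent.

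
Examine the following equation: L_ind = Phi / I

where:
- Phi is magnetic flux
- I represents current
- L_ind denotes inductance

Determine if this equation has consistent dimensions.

Yes

Phi (magnetic flux) has dimensions [I^-1 L^2 M T^-2].
I (current) has dimensions [I].
L_ind (inductance) has dimensions [I^-2 L^2 M T^-2].

Left side: [I^-2 L^2 M T^-2]
Right side: [I^-2 L^2 M T^-2]

Both sides have the same dimensions, so the equation is dimensionally consistent.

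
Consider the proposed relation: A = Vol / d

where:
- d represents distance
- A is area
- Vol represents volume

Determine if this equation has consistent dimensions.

Yes

d (distance) has dimensions [L].
A (area) has dimensions [L^2].
Vol (volume) has dimensions [L^3].

Left side: [L^2]
Right side: [L^2]

Both sides have the same dimensions, so the equation is dimensionally consistent.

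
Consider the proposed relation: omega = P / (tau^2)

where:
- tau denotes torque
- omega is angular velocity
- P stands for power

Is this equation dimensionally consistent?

No

tau (torque) has dimensions [L^2 M T^-2].
omega (angular velocity) has dimensions [T^-1].
P (power) has dimensions [L^2 M T^-3].

Left side: [T^-1]
Right side: [L^-2 M^-1 T]

The two sides have different dimensions, so the equation is NOT dimensionally consistent.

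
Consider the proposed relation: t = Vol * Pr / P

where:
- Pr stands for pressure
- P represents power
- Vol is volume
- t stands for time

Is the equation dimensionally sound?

Yes

Pr (pressure) has dimensions [L^-1 M T^-2].
P (power) has dimensions [L^2 M T^-3].
Vol (volume) has dimensions [L^3].
t (time) has dimensions [T].

Left side: [T]
Right side: [T]

Both sides have the same dimensions, so the equation is dimensionally consistent.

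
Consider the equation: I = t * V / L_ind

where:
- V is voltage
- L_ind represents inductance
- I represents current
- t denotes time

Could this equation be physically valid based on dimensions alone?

Yes

V (voltage) has dimensions [I^-1 L^2 M T^-3].
L_ind (inductance) has dimensions [I^-2 L^2 M T^-2].
I (current) has dimensions [I].
t (time) has dimensions [T].

Left side: [I]
Right side: [I]

Both sides have the same dimensions, so the equation is dimensionally consistent.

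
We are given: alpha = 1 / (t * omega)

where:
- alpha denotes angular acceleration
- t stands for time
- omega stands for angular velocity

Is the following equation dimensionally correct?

No

alpha (angular acceleration) has dimensions [T^-2].
t (time) has dimensions [T].
omega (angular velocity) has dimensions [T^-1].

Left side: [T^-2]
Right side: [dimensionless]

The two sides have different dimensions, so the equation is NOT dimensionally consistent.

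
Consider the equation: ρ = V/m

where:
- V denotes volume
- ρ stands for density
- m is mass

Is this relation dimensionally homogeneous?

No

V (volume) has dimensions [L^3].
ρ (density) has dimensions [L^-3 M].
m (mass) has dimensions [M].

Left side: [L^-3 M]
Right side: [L^3 M^-1]

The two sides have different dimensions, so the equation is NOT dimensionally consistent.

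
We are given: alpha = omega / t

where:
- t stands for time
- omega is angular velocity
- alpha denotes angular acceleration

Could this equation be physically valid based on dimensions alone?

Yes

t (time) has dimensions [T].
omega (angular velocity) has dimensions [T^-1].
alpha (angular acceleration) has dimensions [T^-2].

Left side: [T^-2]
Right side: [T^-2]

Both sides have the same dimensions, so the equation is dimensionally consistent.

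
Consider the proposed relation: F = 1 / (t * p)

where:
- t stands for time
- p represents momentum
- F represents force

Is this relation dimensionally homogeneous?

No

t (time) has dimensions [T].
p (momentum) has dimensions [L M T^-1].
F (force) has dimensions [L M T^-2].

Left side: [L M T^-2]
Right side: [L^-1 M^-1]

The two sides have different dimensions, so the equation is NOT dimensionally consistent.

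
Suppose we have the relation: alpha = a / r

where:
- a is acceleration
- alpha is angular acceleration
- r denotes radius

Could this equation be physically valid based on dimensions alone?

Yes

a (acceleration) has dimensions [L T^-2].
alpha (angular acceleration) has dimensions [T^-2].
r (radius) has dimensions [L].

Left side: [T^-2]
Right side: [T^-2]

Both sides have the same dimensions, so the equation is dimensionally consistent.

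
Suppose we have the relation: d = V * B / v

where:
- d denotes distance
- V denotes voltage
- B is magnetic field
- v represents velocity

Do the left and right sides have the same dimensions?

No

d (distance) has dimensions [L].
V (voltage) has dimensions [I^-1 L^2 M T^-3].
B (magnetic field) has dimensions [I^-1 M T^-2].
v (velocity) has dimensions [L T^-1].

Left side: [L]
Right side: [I^-2 L M^2 T^-4]

The two sides have different dimensions, so the equation is NOT dimensionally consistent.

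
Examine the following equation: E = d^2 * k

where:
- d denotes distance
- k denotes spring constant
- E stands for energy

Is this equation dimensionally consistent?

Yes

d (distance) has dimensions [L].
k (spring constant) has dimensions [M T^-2].
E (energy) has dimensions [L^2 M T^-2].

Left side: [L^2 M T^-2]
Right side: [L^2 M T^-2]

Both sides have the same dimensions, so the equation is dimensionally consistent.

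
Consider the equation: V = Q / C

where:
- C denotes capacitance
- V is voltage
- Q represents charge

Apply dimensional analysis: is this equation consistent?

Yes

C (capacitance) has dimensions [I^2 L^-2 M^-1 T^4].
V (voltage) has dimensions [I^-1 L^2 M T^-3].
Q (charge) has dimensions [I T].

Left side: [I^-1 L^2 M T^-3]
Right side: [I^-1 L^2 M T^-3]

Both sides have the same dimensions, so the equation is dimensionally consistent.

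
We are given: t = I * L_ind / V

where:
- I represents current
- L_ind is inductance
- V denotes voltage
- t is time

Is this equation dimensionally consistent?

Yes

I (current) has dimensions [I].
L_ind (inductance) has dimensions [I^-2 L^2 M T^-2].
V (voltage) has dimensions [I^-1 L^2 M T^-3].
t (time) has dimensions [T].

Left side: [T]
Right side: [T]

Both sides have the same dimensions, so the equation is dimensionally consistent.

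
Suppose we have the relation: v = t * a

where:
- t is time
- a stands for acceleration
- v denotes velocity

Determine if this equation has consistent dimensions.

Yes

t (time) has dimensions [T].
a (acceleration) has dimensions [L T^-2].
v (velocity) has dimensions [L T^-1].

Left side: [L T^-1]
Right side: [L T^-1]

Both sides have the same dimensions, so the equation is dimensionally consistent.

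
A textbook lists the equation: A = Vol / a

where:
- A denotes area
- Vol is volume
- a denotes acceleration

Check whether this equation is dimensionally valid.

No

A (area) has dimensions [L^2].
Vol (volume) has dimensions [L^3].
a (acceleration) has dimensions [L T^-2].

Left side: [L^2]
Right side: [L^2 T^2]

The two sides have different dimensions, so the equation is NOT dimensionally consistent.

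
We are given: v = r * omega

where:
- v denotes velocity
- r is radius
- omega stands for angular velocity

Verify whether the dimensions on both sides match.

Yes

v (velocity) has dimensions [L T^-1].
r (radius) has dimensions [L].
omega (angular velocity) has dimensions [T^-1].

Left side: [L T^-1]
Right side: [L T^-1]

Both sides have the same dimensions, so the equation is dimensionally consistent.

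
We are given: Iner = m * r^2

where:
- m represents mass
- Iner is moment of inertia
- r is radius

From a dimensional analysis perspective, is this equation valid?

Yes

m (mass) has dimensions [M].
Iner (moment of inertia) has dimensions [L^2 M].
r (radius) has dimensions [L].

Left side: [L^2 M]
Right side: [L^2 M]

Both sides have the same dimensions, so the equation is dimensionally consistent.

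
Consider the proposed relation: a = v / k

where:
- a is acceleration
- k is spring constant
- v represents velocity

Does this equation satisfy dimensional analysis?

No

a (acceleration) has dimensions [L T^-2].
k (spring constant) has dimensions [M T^-2].
v (velocity) has dimensions [L T^-1].

Left side: [L T^-2]
Right side: [L M^-1 T]

The two sides have different dimensions, so the equation is NOT dimensionally consistent.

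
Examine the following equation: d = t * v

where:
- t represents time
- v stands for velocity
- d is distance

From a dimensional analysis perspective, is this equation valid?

Yes

t (time) has dimensions [T].
v (velocity) has dimensions [L T^-1].
d (distance) has dimensions [L].

Left side: [L]
Right side: [L]

Both sides have the same dimensions, so the equation is dimensionally consistent.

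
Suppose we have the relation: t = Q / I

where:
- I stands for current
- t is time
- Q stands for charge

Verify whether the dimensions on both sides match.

Yes

I (current) has dimensions [I].
t (time) has dimensions [T].
Q (charge) has dimensions [I T].

Left side: [T]
Right side: [T]

Both sides have the same dimensions, so the equation is dimensionally consistent.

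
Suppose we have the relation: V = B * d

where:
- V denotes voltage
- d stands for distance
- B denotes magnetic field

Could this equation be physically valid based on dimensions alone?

No

V (voltage) has dimensions [I^-1 L^2 M T^-3].
d (distance) has dimensions [L].
B (magnetic field) has dimensions [I^-1 M T^-2].

Left side: [I^-1 L^2 M T^-3]
Right side: [I^-1 L M T^-2]

The two sides have different dimensions, so the equation is NOT dimensionally consistent.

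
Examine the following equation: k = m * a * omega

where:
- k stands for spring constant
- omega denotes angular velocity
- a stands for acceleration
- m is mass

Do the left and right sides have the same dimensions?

No

k (spring constant) has dimensions [M T^-2].
omega (angular velocity) has dimensions [T^-1].
a (acceleration) has dimensions [L T^-2].
m (mass) has dimensions [M].

Left side: [M T^-2]
Right side: [L M T^-3]

The two sides have different dimensions, so the equation is NOT dimensionally consistent.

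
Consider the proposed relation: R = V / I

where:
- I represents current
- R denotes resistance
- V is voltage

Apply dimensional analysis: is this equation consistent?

Yes

I (current) has dimensions [I].
R (resistance) has dimensions [I^-2 L^2 M T^-3].
V (voltage) has dimensions [I^-1 L^2 M T^-3].

Left side: [I^-2 L^2 M T^-3]
Right side: [I^-2 L^2 M T^-3]

Both sides have the same dimensions, so the equation is dimensionally consistent.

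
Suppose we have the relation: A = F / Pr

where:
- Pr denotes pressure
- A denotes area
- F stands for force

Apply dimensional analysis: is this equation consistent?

Yes

Pr (pressure) has dimensions [L^-1 M T^-2].
A (area) has dimensions [L^2].
F (force) has dimensions [L M T^-2].

Left side: [L^2]
Right side: [L^2]

Both sides have the same dimensions, so the equation is dimensionally consistent.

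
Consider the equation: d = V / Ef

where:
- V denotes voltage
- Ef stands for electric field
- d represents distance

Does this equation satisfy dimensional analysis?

Yes

V (voltage) has dimensions [I^-1 L^2 M T^-3].
Ef (electric field) has dimensions [I^-1 L M T^-3].
d (distance) has dimensions [L].

Left side: [L]
Right side: [L]

Both sides have the same dimensions, so the equation is dimensionally consistent.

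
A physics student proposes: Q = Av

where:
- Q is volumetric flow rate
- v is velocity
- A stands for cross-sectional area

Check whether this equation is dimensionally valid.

Yes

Q (volumetric flow rate) has dimensions [L^3 T^-1].
v (velocity) has dimensions [L T^-1].
A (cross-sectional area) has dimensions [L^2].

Left side: [L^3 T^-1]
Right side: [L^3 T^-1]

Both sides have the same dimensions, so the equation is dimensionally consistent.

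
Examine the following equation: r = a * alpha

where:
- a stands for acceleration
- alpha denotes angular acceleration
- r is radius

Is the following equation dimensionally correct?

No

a (acceleration) has dimensions [L T^-2].
alpha (angular acceleration) has dimensions [T^-2].
r (radius) has dimensions [L].

Left side: [L]
Right side: [L T^-4]

The two sides have different dimensions, so the equation is NOT dimensionally consistent.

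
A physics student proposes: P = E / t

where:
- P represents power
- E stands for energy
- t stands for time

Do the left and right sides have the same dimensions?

Yes

P (power) has dimensions [L^2 M T^-3].
E (energy) has dimensions [L^2 M T^-2].
t (time) has dimensions [T].

Left side: [L^2 M T^-3]
Right side: [L^2 M T^-3]

Both sides have the same dimensions, so the equation is dimensionally consistent.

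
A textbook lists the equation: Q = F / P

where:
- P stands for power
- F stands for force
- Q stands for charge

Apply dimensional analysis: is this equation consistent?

No

P (power) has dimensions [L^2 M T^-3].
F (force) has dimensions [L M T^-2].
Q (charge) has dimensions [I T].

Left side: [I T]
Right side: [L^-1 T]

The two sides have different dimensions, so the equation is NOT dimensionally consistent.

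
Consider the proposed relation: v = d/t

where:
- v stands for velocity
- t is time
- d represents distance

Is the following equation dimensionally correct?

Yes

v (velocity) has dimensions [L T^-1].
t (time) has dimensions [T].
d (distance) has dimensions [L].

Left side: [L T^-1]
Right side: [L T^-1]

Both sides have the same dimensions, so the equation is dimensionally consistent.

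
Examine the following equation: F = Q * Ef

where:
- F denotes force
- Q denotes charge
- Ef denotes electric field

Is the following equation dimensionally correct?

Yes

F (force) has dimensions [L M T^-2].
Q (charge) has dimensions [I T].
Ef (electric field) has dimensions [I^-1 L M T^-3].

Left side: [L M T^-2]
Right side: [L M T^-2]

Both sides have the same dimensions, so the equation is dimensionally consistent.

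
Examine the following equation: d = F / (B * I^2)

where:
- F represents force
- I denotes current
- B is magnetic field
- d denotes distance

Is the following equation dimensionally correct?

No

F (force) has dimensions [L M T^-2].
I (current) has dimensions [I].
B (magnetic field) has dimensions [I^-1 M T^-2].
d (distance) has dimensions [L].

Left side: [L]
Right side: [I^-1 L]

The two sides have different dimensions, so the equation is NOT dimensionally consistent.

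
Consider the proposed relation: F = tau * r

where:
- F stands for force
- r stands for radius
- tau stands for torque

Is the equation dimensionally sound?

No

F (force) has dimensions [L M T^-2].
r (radius) has dimensions [L].
tau (torque) has dimensions [L^2 M T^-2].

Left side: [L M T^-2]
Right side: [L^3 M T^-2]

The two sides have different dimensions, so the equation is NOT dimensionally consistent.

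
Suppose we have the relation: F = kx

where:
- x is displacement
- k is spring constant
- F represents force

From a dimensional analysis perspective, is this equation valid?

Yes

x (displacement) has dimensions [L].
k (spring constant) has dimensions [M T^-2].
F (force) has dimensions [L M T^-2].

Left side: [L M T^-2]
Right side: [L M T^-2]

Both sides have the same dimensions, so the equation is dimensionally consistent.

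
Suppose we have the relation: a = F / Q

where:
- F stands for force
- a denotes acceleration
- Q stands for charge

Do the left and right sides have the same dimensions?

No

F (force) has dimensions [L M T^-2].
a (acceleration) has dimensions [L T^-2].
Q (charge) has dimensions [I T].

Left side: [L T^-2]
Right side: [I^-1 L M T^-3]

The two sides have different dimensions, so the equation is NOT dimensionally consistent.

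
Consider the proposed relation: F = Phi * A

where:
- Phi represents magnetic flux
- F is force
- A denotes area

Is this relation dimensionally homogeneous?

No

Phi (magnetic flux) has dimensions [I^-1 L^2 M T^-2].
F (force) has dimensions [L M T^-2].
A (area) has dimensions [L^2].

Left side: [L M T^-2]
Right side: [I^-1 L^4 M T^-2]

The two sides have different dimensions, so the equation is NOT dimensionally consistent.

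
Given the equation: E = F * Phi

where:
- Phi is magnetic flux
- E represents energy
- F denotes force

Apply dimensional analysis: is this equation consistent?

No

Phi (magnetic flux) has dimensions [I^-1 L^2 M T^-2].
E (energy) has dimensions [L^2 M T^-2].
F (force) has dimensions [L M T^-2].

Left side: [L^2 M T^-2]
Right side: [I^-1 L^3 M^2 T^-4]

The two sides have different dimensions, so the equation is NOT dimensionally consistent.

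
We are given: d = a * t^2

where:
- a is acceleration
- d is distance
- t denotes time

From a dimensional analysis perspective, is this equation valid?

Yes

a (acceleration) has dimensions [L T^-2].
d (distance) has dimensions [L].
t (time) has dimensions [T].

Left side: [L]
Right side: [L]

Both sides have the same dimensions, so the equation is dimensionally consistent.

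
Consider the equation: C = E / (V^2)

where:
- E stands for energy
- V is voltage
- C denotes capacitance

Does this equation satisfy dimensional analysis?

Yes

E (energy) has dimensions [L^2 M T^-2].
V (voltage) has dimensions [I^-1 L^2 M T^-3].
C (capacitance) has dimensions [I^2 L^-2 M^-1 T^4].

Left side: [I^2 L^-2 M^-1 T^4]
Right side: [I^2 L^-2 M^-1 T^4]

Both sides have the same dimensions, so the equation is dimensionally consistent.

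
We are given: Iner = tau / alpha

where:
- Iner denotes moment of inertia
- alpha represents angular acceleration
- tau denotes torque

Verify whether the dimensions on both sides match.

Yes

Iner (moment of inertia) has dimensions [L^2 M].
alpha (angular acceleration) has dimensions [T^-2].
tau (torque) has dimensions [L^2 M T^-2].

Left side: [L^2 M]
Right side: [L^2 M]

Both sides have the same dimensions, so the equation is dimensionally consistent.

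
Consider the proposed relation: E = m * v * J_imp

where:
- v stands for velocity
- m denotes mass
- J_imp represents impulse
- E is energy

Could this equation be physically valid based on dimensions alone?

No

v (velocity) has dimensions [L T^-1].
m (mass) has dimensions [M].
J_imp (impulse) has dimensions [L M T^-1].
E (energy) has dimensions [L^2 M T^-2].

Left side: [L^2 M T^-2]
Right side: [L^2 M^2 T^-2]

The two sides have different dimensions, so the equation is NOT dimensionally consistent.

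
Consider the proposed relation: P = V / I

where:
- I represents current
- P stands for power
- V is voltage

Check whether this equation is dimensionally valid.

No

I (current) has dimensions [I].
P (power) has dimensions [L^2 M T^-3].
V (voltage) has dimensions [I^-1 L^2 M T^-3].

Left side: [L^2 M T^-3]
Right side: [I^-2 L^2 M T^-3]

The two sides have different dimensions, so the equation is NOT dimensionally consistent.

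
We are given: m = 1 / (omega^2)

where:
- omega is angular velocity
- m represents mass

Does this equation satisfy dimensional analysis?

No

omega (angular velocity) has dimensions [T^-1].
m (mass) has dimensions [M].

Left side: [M]
Right side: [T^2]

The two sides have different dimensions, so the equation is NOT dimensionally consistent.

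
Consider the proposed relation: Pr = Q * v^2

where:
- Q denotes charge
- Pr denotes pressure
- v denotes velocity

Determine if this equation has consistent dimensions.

No

Q (charge) has dimensions [I T].
Pr (pressure) has dimensions [L^-1 M T^-2].
v (velocity) has dimensions [L T^-1].

Left side: [L^-1 M T^-2]
Right side: [I L^2 T^-1]

The two sides have different dimensions, so the equation is NOT dimensionally consistent.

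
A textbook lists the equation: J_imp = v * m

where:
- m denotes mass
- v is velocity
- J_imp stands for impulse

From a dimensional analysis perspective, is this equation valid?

Yes

m (mass) has dimensions [M].
v (velocity) has dimensions [L T^-1].
J_imp (impulse) has dimensions [L M T^-1].

Left side: [L M T^-1]
Right side: [L M T^-1]

Both sides have the same dimensions, so the equation is dimensionally consistent.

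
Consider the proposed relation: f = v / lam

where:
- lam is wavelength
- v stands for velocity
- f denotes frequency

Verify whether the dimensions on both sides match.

Yes

lam (wavelength) has dimensions [L].
v (velocity) has dimensions [L T^-1].
f (frequency) has dimensions [T^-1].

Left side: [T^-1]
Right side: [T^-1]

Both sides have the same dimensions, so the equation is dimensionally consistent.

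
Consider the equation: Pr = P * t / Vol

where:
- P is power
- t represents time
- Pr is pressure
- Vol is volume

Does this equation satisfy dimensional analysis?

Yes

P (power) has dimensions [L^2 M T^-3].
t (time) has dimensions [T].
Pr (pressure) has dimensions [L^-1 M T^-2].
Vol (volume) has dimensions [L^3].

Left side: [L^-1 M T^-2]
Right side: [L^-1 M T^-2]

Both sides have the same dimensions, so the equation is dimensionally consistent.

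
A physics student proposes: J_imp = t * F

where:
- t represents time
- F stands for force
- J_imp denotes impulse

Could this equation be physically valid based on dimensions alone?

Yes

t (time) has dimensions [T].
F (force) has dimensions [L M T^-2].
J_imp (impulse) has dimensions [L M T^-1].

Left side: [L M T^-1]
Right side: [L M T^-1]

Both sides have the same dimensions, so the equation is dimensionally consistent.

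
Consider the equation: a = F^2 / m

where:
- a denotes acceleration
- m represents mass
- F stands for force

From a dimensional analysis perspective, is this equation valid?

No

a (acceleration) has dimensions [L T^-2].
m (mass) has dimensions [M].
F (force) has dimensions [L M T^-2].

Left side: [L T^-2]
Right side: [L^2 M T^-4]

The two sides have different dimensions, so the equation is NOT dimensionally consistent.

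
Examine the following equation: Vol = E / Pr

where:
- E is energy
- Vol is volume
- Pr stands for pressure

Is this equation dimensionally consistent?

Yes

E (energy) has dimensions [L^2 M T^-2].
Vol (volume) has dimensions [L^3].
Pr (pressure) has dimensions [L^-1 M T^-2].

Left side: [L^3]
Right side: [L^3]

Both sides have the same dimensions, so the equation is dimensionally consistent.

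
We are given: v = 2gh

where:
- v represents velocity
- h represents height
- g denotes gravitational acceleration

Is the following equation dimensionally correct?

No

v (velocity) has dimensions [L T^-1].
h (height) has dimensions [L].
g (gravitational acceleration) has dimensions [L T^-2].

Left side: [L T^-1]
Right side: [L^2 T^-2]

The two sides have different dimensions, so the equation is NOT dimensionally consistent.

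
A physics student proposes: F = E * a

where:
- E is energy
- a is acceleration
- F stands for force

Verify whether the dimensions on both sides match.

No

E (energy) has dimensions [L^2 M T^-2].
a (acceleration) has dimensions [L T^-2].
F (force) has dimensions [L M T^-2].

Left side: [L M T^-2]
Right side: [L^3 M T^-4]

The two sides have different dimensions, so the equation is NOT dimensionally consistent.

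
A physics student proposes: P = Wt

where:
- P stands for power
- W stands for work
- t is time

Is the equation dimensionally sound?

No

P (power) has dimensions [L^2 M T^-3].
W (work) has dimensions [L^2 M T^-2].
t (time) has dimensions [T].

Left side: [L^2 M T^-3]
Right side: [L^2 M T^-1]

The two sides have different dimensions, so the equation is NOT dimensionally consistent.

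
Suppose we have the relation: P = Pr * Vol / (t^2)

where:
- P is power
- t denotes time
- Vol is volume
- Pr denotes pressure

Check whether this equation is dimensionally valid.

No

P (power) has dimensions [L^2 M T^-3].
t (time) has dimensions [T].
Vol (volume) has dimensions [L^3].
Pr (pressure) has dimensions [L^-1 M T^-2].

Left side: [L^2 M T^-3]
Right side: [L^2 M T^-4]

The two sides have different dimensions, so the equation is NOT dimensionally consistent.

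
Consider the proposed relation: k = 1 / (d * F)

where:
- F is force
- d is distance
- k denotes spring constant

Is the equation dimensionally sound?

No

F (force) has dimensions [L M T^-2].
d (distance) has dimensions [L].
k (spring constant) has dimensions [M T^-2].

Left side: [M T^-2]
Right side: [L^-2 M^-1 T^2]

The two sides have different dimensions, so the equation is NOT dimensionally consistent.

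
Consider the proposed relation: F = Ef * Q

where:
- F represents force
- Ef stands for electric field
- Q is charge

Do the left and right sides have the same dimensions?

Yes

F (force) has dimensions [L M T^-2].
Ef (electric field) has dimensions [I^-1 L M T^-3].
Q (charge) has dimensions [I T].

Left side: [L M T^-2]
Right side: [L M T^-2]

Both sides have the same dimensions, so the equation is dimensionally consistent.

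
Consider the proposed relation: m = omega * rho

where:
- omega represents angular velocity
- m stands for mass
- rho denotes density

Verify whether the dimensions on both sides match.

No

omega (angular velocity) has dimensions [T^-1].
m (mass) has dimensions [M].
rho (density) has dimensions [L^-3 M].

Left side: [M]
Right side: [L^-3 M T^-1]

The two sides have different dimensions, so the equation is NOT dimensionally consistent.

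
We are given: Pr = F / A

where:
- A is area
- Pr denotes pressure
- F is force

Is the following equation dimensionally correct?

Yes

A (area) has dimensions [L^2].
Pr (pressure) has dimensions [L^-1 M T^-2].
F (force) has dimensions [L M T^-2].

Left side: [L^-1 M T^-2]
Right side: [L^-1 M T^-2]

Both sides have the same dimensions, so the equation is dimensionally consistent.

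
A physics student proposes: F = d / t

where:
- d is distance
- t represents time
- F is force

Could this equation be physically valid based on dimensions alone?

No

d (distance) has dimensions [L].
t (time) has dimensions [T].
F (force) has dimensions [L M T^-2].

Left side: [L M T^-2]
Right side: [L T^-1]

The two sides have different dimensions, so the equation is NOT dimensionally consistent.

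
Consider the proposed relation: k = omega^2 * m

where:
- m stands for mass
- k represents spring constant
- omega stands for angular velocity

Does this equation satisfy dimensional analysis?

Yes

m (mass) has dimensions [M].
k (spring constant) has dimensions [M T^-2].
omega (angular velocity) has dimensions [T^-1].

Left side: [M T^-2]
Right side: [M T^-2]

Both sides have the same dimensions, so the equation is dimensionally consistent.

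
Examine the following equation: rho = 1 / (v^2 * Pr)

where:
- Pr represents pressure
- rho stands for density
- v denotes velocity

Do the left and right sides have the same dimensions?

No

Pr (pressure) has dimensions [L^-1 M T^-2].
rho (density) has dimensions [L^-3 M].
v (velocity) has dimensions [L T^-1].

Left side: [L^-3 M]
Right side: [L^-1 M^-1 T^4]

The two sides have different dimensions, so the equation is NOT dimensionally consistent.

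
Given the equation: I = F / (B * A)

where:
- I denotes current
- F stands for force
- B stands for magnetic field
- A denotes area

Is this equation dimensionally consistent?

No

I (current) has dimensions [I].
F (force) has dimensions [L M T^-2].
B (magnetic field) has dimensions [I^-1 M T^-2].
A (area) has dimensions [L^2].

Left side: [I]
Right side: [I L^-1]

The two sides have different dimensions, so the equation is NOT dimensionally consistent.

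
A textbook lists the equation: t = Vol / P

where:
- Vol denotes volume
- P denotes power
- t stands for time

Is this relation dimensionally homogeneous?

No

Vol (volume) has dimensions [L^3].
P (power) has dimensions [L^2 M T^-3].
t (time) has dimensions [T].

Left side: [T]
Right side: [L M^-1 T^3]

The two sides have different dimensions, so the equation is NOT dimensionally consistent.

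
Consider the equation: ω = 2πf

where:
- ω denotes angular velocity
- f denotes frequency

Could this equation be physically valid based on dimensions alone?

Yes

ω (angular velocity) has dimensions [T^-1].
f (frequency) has dimensions [T^-1].

Left side: [T^-1]
Right side: [T^-1]

Both sides have the same dimensions, so the equation is dimensionally consistent.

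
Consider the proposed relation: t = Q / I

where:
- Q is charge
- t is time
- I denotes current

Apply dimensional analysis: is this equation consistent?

Yes

Q (charge) has dimensions [I T].
t (time) has dimensions [T].
I (current) has dimensions [I].

Left side: [T]
Right side: [T]

Both sides have the same dimensions, so the equation is dimensionally consistent.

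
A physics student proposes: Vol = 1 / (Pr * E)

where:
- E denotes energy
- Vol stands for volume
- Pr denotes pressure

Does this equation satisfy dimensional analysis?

No

E (energy) has dimensions [L^2 M T^-2].
Vol (volume) has dimensions [L^3].
Pr (pressure) has dimensions [L^-1 M T^-2].

Left side: [L^3]
Right side: [L^-1 M^-2 T^4]

The two sides have different dimensions, so the equation is NOT dimensionally consistent.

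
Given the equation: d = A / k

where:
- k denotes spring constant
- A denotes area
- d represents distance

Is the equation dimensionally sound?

No

k (spring constant) has dimensions [M T^-2].
A (area) has dimensions [L^2].
d (distance) has dimensions [L].

Left side: [L]
Right side: [L^2 M^-1 T^2]

The two sides have different dimensions, so the equation is NOT dimensionally consistent.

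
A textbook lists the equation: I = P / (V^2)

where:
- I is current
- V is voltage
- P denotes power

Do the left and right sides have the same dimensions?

No

I (current) has dimensions [I].
V (voltage) has dimensions [I^-1 L^2 M T^-3].
P (power) has dimensions [L^2 M T^-3].

Left side: [I]
Right side: [I^2 L^-2 M^-1 T^3]

The two sides have different dimensions, so the equation is NOT dimensionally consistent.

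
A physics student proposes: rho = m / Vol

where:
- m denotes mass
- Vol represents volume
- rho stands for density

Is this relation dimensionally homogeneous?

Yes

m (mass) has dimensions [M].
Vol (volume) has dimensions [L^3].
rho (density) has dimensions [L^-3 M].

Left side: [L^-3 M]
Right side: [L^-3 M]

Both sides have the same dimensions, so the equation is dimensionally consistent.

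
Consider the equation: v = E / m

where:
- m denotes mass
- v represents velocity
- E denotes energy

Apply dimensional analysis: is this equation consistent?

No

m (mass) has dimensions [M].
v (velocity) has dimensions [L T^-1].
E (energy) has dimensions [L^2 M T^-2].

Left side: [L T^-1]
Right side: [L^2 T^-2]

The two sides have different dimensions, so the equation is NOT dimensionally consistent.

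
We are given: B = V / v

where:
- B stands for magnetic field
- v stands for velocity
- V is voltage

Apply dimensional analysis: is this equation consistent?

No

B (magnetic field) has dimensions [I^-1 M T^-2].
v (velocity) has dimensions [L T^-1].
V (voltage) has dimensions [I^-1 L^2 M T^-3].

Left side: [I^-1 M T^-2]
Right side: [I^-1 L M T^-2]

The two sides have different dimensions, so the equation is NOT dimensionally consistent.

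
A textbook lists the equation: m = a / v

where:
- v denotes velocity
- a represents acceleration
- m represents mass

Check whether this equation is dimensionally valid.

No

v (velocity) has dimensions [L T^-1].
a (acceleration) has dimensions [L T^-2].
m (mass) has dimensions [M].

Left side: [M]
Right side: [T^-1]

The two sides have different dimensions, so the equation is NOT dimensionally consistent.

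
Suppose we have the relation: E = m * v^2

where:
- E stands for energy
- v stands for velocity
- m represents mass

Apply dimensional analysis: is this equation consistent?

Yes

E (energy) has dimensions [L^2 M T^-2].
v (velocity) has dimensions [L T^-1].
m (mass) has dimensions [M].

Left side: [L^2 M T^-2]
Right side: [L^2 M T^-2]

Both sides have the same dimensions, so the equation is dimensionally consistent.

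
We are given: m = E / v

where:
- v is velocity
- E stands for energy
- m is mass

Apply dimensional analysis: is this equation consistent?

No

v (velocity) has dimensions [L T^-1].
E (energy) has dimensions [L^2 M T^-2].
m (mass) has dimensions [M].

Left side: [M]
Right side: [L M T^-1]

The two sides have different dimensions, so the equation is NOT dimensionally consistent.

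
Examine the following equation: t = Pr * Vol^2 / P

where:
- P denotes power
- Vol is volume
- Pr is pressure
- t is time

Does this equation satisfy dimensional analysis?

No

P (power) has dimensions [L^2 M T^-3].
Vol (volume) has dimensions [L^3].
Pr (pressure) has dimensions [L^-1 M T^-2].
t (time) has dimensions [T].

Left side: [T]
Right side: [L^3 T]

The two sides have different dimensions, so the equation is NOT dimensionally consistent.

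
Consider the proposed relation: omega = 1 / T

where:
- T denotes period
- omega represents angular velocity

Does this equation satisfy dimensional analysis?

Yes

T (period) has dimensions [T].
omega (angular velocity) has dimensions [T^-1].

Left side: [T^-1]
Right side: [T^-1]

Both sides have the same dimensions, so the equation is dimensionally consistent.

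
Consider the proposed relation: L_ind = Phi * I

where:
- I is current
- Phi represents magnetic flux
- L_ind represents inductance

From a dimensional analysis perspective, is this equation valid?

No

I (current) has dimensions [I].
Phi (magnetic flux) has dimensions [I^-1 L^2 M T^-2].
L_ind (inductance) has dimensions [I^-2 L^2 M T^-2].

Left side: [I^-2 L^2 M T^-2]
Right side: [L^2 M T^-2]

The two sides have different dimensions, so the equation is NOT dimensionally consistent.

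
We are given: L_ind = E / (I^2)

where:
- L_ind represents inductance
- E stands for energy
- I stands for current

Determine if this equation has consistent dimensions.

Yes

L_ind (inductance) has dimensions [I^-2 L^2 M T^-2].
E (energy) has dimensions [L^2 M T^-2].
I (current) has dimensions [I].

Left side: [I^-2 L^2 M T^-2]
Right side: [I^-2 L^2 M T^-2]

Both sides have the same dimensions, so the equation is dimensionally consistent.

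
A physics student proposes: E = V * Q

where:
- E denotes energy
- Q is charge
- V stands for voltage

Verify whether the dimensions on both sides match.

Yes

E (energy) has dimensions [L^2 M T^-2].
Q (charge) has dimensions [I T].
V (voltage) has dimensions [I^-1 L^2 M T^-3].

Left side: [L^2 M T^-2]
Right side: [L^2 M T^-2]

Both sides have the same dimensions, so the equation is dimensionally consistent.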